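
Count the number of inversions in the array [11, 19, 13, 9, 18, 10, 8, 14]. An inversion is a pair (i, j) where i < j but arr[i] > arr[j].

Finding inversions in [11, 19, 13, 9, 18, 10, 8, 14]:

(0, 3): arr[0]=11 > arr[3]=9
(0, 5): arr[0]=11 > arr[5]=10
(0, 6): arr[0]=11 > arr[6]=8
(1, 2): arr[1]=19 > arr[2]=13
(1, 3): arr[1]=19 > arr[3]=9
(1, 4): arr[1]=19 > arr[4]=18
(1, 5): arr[1]=19 > arr[5]=10
(1, 6): arr[1]=19 > arr[6]=8
(1, 7): arr[1]=19 > arr[7]=14
(2, 3): arr[2]=13 > arr[3]=9
(2, 5): arr[2]=13 > arr[5]=10
(2, 6): arr[2]=13 > arr[6]=8
(3, 6): arr[3]=9 > arr[6]=8
(4, 5): arr[4]=18 > arr[5]=10
(4, 6): arr[4]=18 > arr[6]=8
(4, 7): arr[4]=18 > arr[7]=14
(5, 6): arr[5]=10 > arr[6]=8

Total inversions: 17

The array has 17 inversion(s): (0,3), (0,5), (0,6), (1,2), (1,3), (1,4), (1,5), (1,6), (1,7), (2,3), (2,5), (2,6), (3,6), (4,5), (4,6), (4,7), (5,6). Each pair (i,j) satisfies i < j and arr[i] > arr[j].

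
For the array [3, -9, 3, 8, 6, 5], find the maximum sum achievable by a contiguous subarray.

Using Kadane's algorithm on [3, -9, 3, 8, 6, 5]:

Scanning through the array:
Position 1 (value -9): max_ending_here = -6, max_so_far = 3
Position 2 (value 3): max_ending_here = 3, max_so_far = 3
Position 3 (value 8): max_ending_here = 11, max_so_far = 11
Position 4 (value 6): max_ending_here = 17, max_so_far = 17
Position 5 (value 5): max_ending_here = 22, max_so_far = 22

Maximum subarray: [3, 8, 6, 5]
Maximum sum: 22

The maximum subarray is [3, 8, 6, 5] with sum 22. This subarray runs from index 2 to index 5.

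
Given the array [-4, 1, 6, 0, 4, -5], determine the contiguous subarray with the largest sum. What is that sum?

Using Kadane's algorithm on [-4, 1, 6, 0, 4, -5]:

Scanning through the array:
Position 1 (value 1): max_ending_here = 1, max_so_far = 1
Position 2 (value 6): max_ending_here = 7, max_so_far = 7
Position 3 (value 0): max_ending_here = 7, max_so_far = 7
Position 4 (value 4): max_ending_here = 11, max_so_far = 11
Position 5 (value -5): max_ending_here = 6, max_so_far = 11

Maximum subarray: [1, 6, 0, 4]
Maximum sum: 11

The maximum subarray is [1, 6, 0, 4] with sum 11. This subarray runs from index 1 to index 4.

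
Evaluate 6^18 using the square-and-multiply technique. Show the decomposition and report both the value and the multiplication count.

Computing 6^18 by squaring (build up from 6^1; each line after the first costs one multiplication):

6^1 = 6
6^2 = (6^1)^2 = 6^2 = 36
6^4 = (6^2)^2 = 36^2 = 1296
6^8 = (6^4)^2 = 1296^2 = 1679616
6^9 = 6 * 6^8 = 6 * 1679616 = 10077696
6^18 = (6^9)^2 = 10077696^2 = 101559956668416

Result: 101559956668416
Multiplications needed: 5 (5 lines after 6^1)

6^18 = 101559956668416. Using exponentiation by squaring, this requires 5 multiplications. The key idea: if the exponent is even, square the half-power; if odd, multiply by the base once.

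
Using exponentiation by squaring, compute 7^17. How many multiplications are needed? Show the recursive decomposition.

Computing 7^17 by squaring (build up from 7^1; each line after the first costs one multiplication):

7^1 = 7
7^2 = (7^1)^2 = 7^2 = 49
7^4 = (7^2)^2 = 49^2 = 2401
7^8 = (7^4)^2 = 2401^2 = 5764801
7^16 = (7^8)^2 = 5764801^2 = 33232930569601
7^17 = 7 * 7^16 = 7 * 33232930569601 = 232630513987207

Result: 232630513987207
Multiplications needed: 5 (5 lines after 7^1)

7^17 = 232630513987207. Using exponentiation by squaring, this requires 5 multiplications. The key idea: if the exponent is even, square the half-power; if odd, multiply by the base once.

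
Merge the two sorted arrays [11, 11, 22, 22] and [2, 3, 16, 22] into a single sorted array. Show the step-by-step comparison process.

Merging process:

Compare 11 vs 2: take 2 from right. Merged: [2]
Compare 11 vs 3: take 3 from right. Merged: [2, 3]
Compare 11 vs 16: take 11 from left. Merged: [2, 3, 11]
Compare 11 vs 16: take 11 from left. Merged: [2, 3, 11, 11]
Compare 22 vs 16: take 16 from right. Merged: [2, 3, 11, 11, 16]
Compare 22 vs 22: take 22 from left. Merged: [2, 3, 11, 11, 16, 22]
Compare 22 vs 22: take 22 from left. Merged: [2, 3, 11, 11, 16, 22, 22]
Append remaining from right: [22]. Merged: [2, 3, 11, 11, 16, 22, 22, 22]

Final merged array: [2, 3, 11, 11, 16, 22, 22, 22]
Total comparisons: 7

The merged array is [2, 3, 11, 11, 16, 22, 22, 22], requiring 7 comparisons. The merge step runs in O(n) time where n is the total number of elements.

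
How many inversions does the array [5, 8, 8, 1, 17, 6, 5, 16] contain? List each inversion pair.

Finding inversions in [5, 8, 8, 1, 17, 6, 5, 16]:

(0, 3): arr[0]=5 > arr[3]=1
(1, 3): arr[1]=8 > arr[3]=1
(1, 5): arr[1]=8 > arr[5]=6
(1, 6): arr[1]=8 > arr[6]=5
(2, 3): arr[2]=8 > arr[3]=1
(2, 5): arr[2]=8 > arr[5]=6
(2, 6): arr[2]=8 > arr[6]=5
(4, 5): arr[4]=17 > arr[5]=6
(4, 6): arr[4]=17 > arr[6]=5
(4, 7): arr[4]=17 > arr[7]=16
(5, 6): arr[5]=6 > arr[6]=5

Total inversions: 11

The array has 11 inversion(s): (0,3), (1,3), (1,5), (1,6), (2,3), (2,5), (2,6), (4,5), (4,6), (4,7), (5,6). Each pair (i,j) satisfies i < j and arr[i] > arr[j].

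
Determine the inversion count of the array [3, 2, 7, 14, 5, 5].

Finding inversions in [3, 2, 7, 14, 5, 5]:

(0, 1): arr[0]=3 > arr[1]=2
(2, 4): arr[2]=7 > arr[4]=5
(2, 5): arr[2]=7 > arr[5]=5
(3, 4): arr[3]=14 > arr[4]=5
(3, 5): arr[3]=14 > arr[5]=5

Total inversions: 5

The array has 5 inversion(s): (0,1), (2,4), (2,5), (3,4), (3,5). Each pair (i,j) satisfies i < j and arr[i] > arr[j].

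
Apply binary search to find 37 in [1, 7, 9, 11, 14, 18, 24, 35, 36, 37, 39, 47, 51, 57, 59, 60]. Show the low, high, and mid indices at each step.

Binary search for 37 in [1, 7, 9, 11, 14, 18, 24, 35, 36, 37, 39, 47, 51, 57, 59, 60]:

lo=0, hi=15, mid=7, arr[mid]=35 -> 35 < 37, search right half
lo=8, hi=15, mid=11, arr[mid]=47 -> 47 > 37, search left half
lo=8, hi=10, mid=9, arr[mid]=37 -> Found target at index 9!

Binary search finds 37 at index 9 after 3 comparisons. The search repeatedly halves the search space by comparing with the middle element.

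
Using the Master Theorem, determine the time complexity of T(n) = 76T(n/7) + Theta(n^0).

Master Theorem for T(n) = 76T(n/7) + O(n^0):

a = 76, b = 7, c = 0
log_b(a) = log_7(76) = 2.2256

Case 1: c = 0 < log_7(76) = 2.2256
T(n) = O(n^(log_7 76))

For T(n) = 76T(n/7) + O(n^0): log_7(76) = 2.2256. This is Case 1 of the Master Theorem (c < log_b(a), work dominated by leaves), giving O(n^(log_7 76)).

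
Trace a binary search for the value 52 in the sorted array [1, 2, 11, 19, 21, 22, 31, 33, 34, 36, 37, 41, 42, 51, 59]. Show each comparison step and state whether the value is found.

Binary search for 52 in [1, 2, 11, 19, 21, 22, 31, 33, 34, 36, 37, 41, 42, 51, 59]:

lo=0, hi=14, mid=7, arr[mid]=33 -> 33 < 52, search right half
lo=8, hi=14, mid=11, arr[mid]=41 -> 41 < 52, search right half
lo=12, hi=14, mid=13, arr[mid]=51 -> 51 < 52, search right half
lo=14, hi=14, mid=14, arr[mid]=59 -> 59 > 52, search left half
lo=14 > hi=13, target 52 not found

Binary search determines that 52 is not in the array after 4 comparisons. The search space was exhausted without finding the target.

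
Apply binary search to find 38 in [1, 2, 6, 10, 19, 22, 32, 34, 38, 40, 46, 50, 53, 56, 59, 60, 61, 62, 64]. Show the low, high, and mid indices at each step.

Binary search for 38 in [1, 2, 6, 10, 19, 22, 32, 34, 38, 40, 46, 50, 53, 56, 59, 60, 61, 62, 64]:

lo=0, hi=18, mid=9, arr[mid]=40 -> 40 > 38, search left half
lo=0, hi=8, mid=4, arr[mid]=19 -> 19 < 38, search right half
lo=5, hi=8, mid=6, arr[mid]=32 -> 32 < 38, search right half
lo=7, hi=8, mid=7, arr[mid]=34 -> 34 < 38, search right half
lo=8, hi=8, mid=8, arr[mid]=38 -> Found target at index 8!

Binary search finds 38 at index 8 after 5 comparisons. The search repeatedly halves the search space by comparing with the middle element.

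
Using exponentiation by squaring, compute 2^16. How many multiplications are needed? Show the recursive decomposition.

Computing 2^16 by squaring (build up from 2^1; each line after the first costs one multiplication):

2^1 = 2
2^2 = (2^1)^2 = 2^2 = 4
2^4 = (2^2)^2 = 4^2 = 16
2^8 = (2^4)^2 = 16^2 = 256
2^16 = (2^8)^2 = 256^2 = 65536

Result: 65536
Multiplications needed: 4 (4 lines after 2^1)

2^16 = 65536. Using exponentiation by squaring, this requires 4 multiplications. The key idea: if the exponent is even, square the half-power; if odd, multiply by the base once.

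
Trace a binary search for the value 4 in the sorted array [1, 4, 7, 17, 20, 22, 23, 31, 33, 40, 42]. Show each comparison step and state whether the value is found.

Binary search for 4 in [1, 4, 7, 17, 20, 22, 23, 31, 33, 40, 42]:

lo=0, hi=10, mid=5, arr[mid]=22 -> 22 > 4, search left half
lo=0, hi=4, mid=2, arr[mid]=7 -> 7 > 4, search left half
lo=0, hi=1, mid=0, arr[mid]=1 -> 1 < 4, search right half
lo=1, hi=1, mid=1, arr[mid]=4 -> Found target at index 1!

Binary search finds 4 at index 1 after 4 comparisons. The search repeatedly halves the search space by comparing with the middle element.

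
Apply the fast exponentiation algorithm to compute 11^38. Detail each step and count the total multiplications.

Computing 11^38 by squaring (build up from 11^1; each line after the first costs one multiplication):

11^1 = 11
11^2 = (11^1)^2 = 11^2 = 121
11^4 = (11^2)^2 = 121^2 = 14641
11^8 = (11^4)^2 = 14641^2 = 214358881
11^9 = 11 * 11^8 = 11 * 214358881 = 2357947691
11^18 = (11^9)^2 = 2357947691^2 = 5559917313492231481
11^19 = 11 * 11^18 = 11 * 5559917313492231481 = 61159090448414546291
11^38 = (11^19)^2 = 61159090448414546291^2 = 3740434344477351388916475705363381856681

Result: 3740434344477351388916475705363381856681
Multiplications needed: 7 (7 lines after 11^1)

11^38 = 3740434344477351388916475705363381856681. Using exponentiation by squaring, this requires 7 multiplications. The key idea: if the exponent is even, square the half-power; if odd, multiply by the base once.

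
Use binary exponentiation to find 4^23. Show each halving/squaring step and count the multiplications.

Computing 4^23 by squaring (build up from 4^1; each line after the first costs one multiplication):

4^1 = 4
4^2 = (4^1)^2 = 4^2 = 16
4^4 = (4^2)^2 = 16^2 = 256
4^5 = 4 * 4^4 = 4 * 256 = 1024
4^10 = (4^5)^2 = 1024^2 = 1048576
4^11 = 4 * 4^10 = 4 * 1048576 = 4194304
4^22 = (4^11)^2 = 4194304^2 = 17592186044416
4^23 = 4 * 4^22 = 4 * 17592186044416 = 70368744177664

Result: 70368744177664
Multiplications needed: 7 (7 lines after 4^1)

4^23 = 70368744177664. Using exponentiation by squaring, this requires 7 multiplications. The key idea: if the exponent is even, square the half-power; if odd, multiply by the base once.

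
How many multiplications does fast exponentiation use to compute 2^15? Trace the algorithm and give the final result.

Computing 2^15 by squaring (build up from 2^1; each line after the first costs one multiplication):

2^1 = 2
2^2 = (2^1)^2 = 2^2 = 4
2^3 = 2 * 2^2 = 2 * 4 = 8
2^6 = (2^3)^2 = 8^2 = 64
2^7 = 2 * 2^6 = 2 * 64 = 128
2^14 = (2^7)^2 = 128^2 = 16384
2^15 = 2 * 2^14 = 2 * 16384 = 32768

Result: 32768
Multiplications needed: 6 (6 lines after 2^1)

2^15 = 32768. Using exponentiation by squaring, this requires 6 multiplications. The key idea: if the exponent is even, square the half-power; if odd, multiply by the base once.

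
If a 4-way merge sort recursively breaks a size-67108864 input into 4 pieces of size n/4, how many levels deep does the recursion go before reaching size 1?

For divide and conquer with division factor 4:

Problem sizes at each level:
Level 0: 67108864
Level 1: 16777216
Level 2: 4194304
Level 3: 1048576
Level 4: 262144
Level 5: 65536
Level 6: 16384
Level 7: 4096
Level 8: 1024
Level 9: 256
Level 10: 64
Level 11: 16
Level 12: 4
Level 13: 1

The root is level 0 and the size-1 base case is level 13 (the tree spans levels 0 through 13, i.e. 14 levels counting the root), so the depth is the number of divisions: log_4(67108864) = 13

The recursion tree depth is log_4(67108864) = 13. At each level, the problem size is divided by 4, so it takes 13 divisions to reduce to a base case of size 1. The algorithm makes 4 recursive calls at each level.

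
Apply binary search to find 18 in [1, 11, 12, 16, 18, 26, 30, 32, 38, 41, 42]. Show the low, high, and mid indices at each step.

Binary search for 18 in [1, 11, 12, 16, 18, 26, 30, 32, 38, 41, 42]:

lo=0, hi=10, mid=5, arr[mid]=26 -> 26 > 18, search left half
lo=0, hi=4, mid=2, arr[mid]=12 -> 12 < 18, search right half
lo=3, hi=4, mid=3, arr[mid]=16 -> 16 < 18, search right half
lo=4, hi=4, mid=4, arr[mid]=18 -> Found target at index 4!

Binary search finds 18 at index 4 after 4 comparisons. The search repeatedly halves the search space by comparing with the middle element.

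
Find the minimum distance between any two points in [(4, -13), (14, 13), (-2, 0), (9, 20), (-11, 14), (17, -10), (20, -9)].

Computing all pairwise distances among 7 points:

d((4, -13), (14, 13)) = 27.8568
d((4, -13), (-2, 0)) = 14.3178
d((4, -13), (9, 20)) = 33.3766
d((4, -13), (-11, 14)) = 30.8869
d((4, -13), (17, -10)) = 13.3417
d((4, -13), (20, -9)) = 16.4924
d((14, 13), (-2, 0)) = 20.6155
d((14, 13), (9, 20)) = 8.6023
d((14, 13), (-11, 14)) = 25.02
d((14, 13), (17, -10)) = 23.1948
d((14, 13), (20, -9)) = 22.8035
d((-2, 0), (9, 20)) = 22.8254
d((-2, 0), (-11, 14)) = 16.6433
d((-2, 0), (17, -10)) = 21.4709
d((-2, 0), (20, -9)) = 23.7697
d((9, 20), (-11, 14)) = 20.8806
d((9, 20), (17, -10)) = 31.0483
d((9, 20), (20, -9)) = 31.0161
d((-11, 14), (17, -10)) = 36.8782
d((-11, 14), (20, -9)) = 38.6005
d((17, -10), (20, -9)) = 3.1623 <-- minimum

Closest pair: (17, -10) and (20, -9) with distance 3.1623

The closest pair is (17, -10) and (20, -9) with Euclidean distance 3.1623. For 7 points, brute-force pairwise comparison is shown above. For large n, the divide-and-conquer algorithm (sort by x, recurse on halves, check the dividing strip) achieves O(n log n).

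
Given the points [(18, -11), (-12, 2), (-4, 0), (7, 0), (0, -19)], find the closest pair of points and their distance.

Computing all pairwise distances among 5 points:

d((18, -11), (-12, 2)) = 32.6956
d((18, -11), (-4, 0)) = 24.5967
d((18, -11), (7, 0)) = 15.5563
d((18, -11), (0, -19)) = 19.6977
d((-12, 2), (-4, 0)) = 8.2462 <-- minimum
d((-12, 2), (7, 0)) = 19.105
d((-12, 2), (0, -19)) = 24.1868
d((-4, 0), (7, 0)) = 11.0
d((-4, 0), (0, -19)) = 19.4165
d((7, 0), (0, -19)) = 20.2485

Closest pair: (-12, 2) and (-4, 0) with distance 8.2462

The closest pair is (-12, 2) and (-4, 0) with Euclidean distance 8.2462. For 5 points, brute-force pairwise comparison is shown above. For large n, the divide-and-conquer algorithm (sort by x, recurse on halves, check the dividing strip) achieves O(n log n).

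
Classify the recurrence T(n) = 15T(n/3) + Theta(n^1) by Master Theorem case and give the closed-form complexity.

Master Theorem for T(n) = 15T(n/3) + O(n^1):

a = 15, b = 3, c = 1
log_b(a) = log_3(15) = 2.4650

Case 1: c = 1 < log_3(15) = 2.4650
T(n) = O(n^(log_3 15))

For T(n) = 15T(n/3) + O(n^1): log_3(15) = 2.4650. This is Case 1 of the Master Theorem (c < log_b(a), work dominated by leaves), giving O(n^(log_3 15)).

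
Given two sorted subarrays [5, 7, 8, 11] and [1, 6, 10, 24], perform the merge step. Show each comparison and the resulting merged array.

Merging process:

Compare 5 vs 1: take 1 from right. Merged: [1]
Compare 5 vs 6: take 5 from left. Merged: [1, 5]
Compare 7 vs 6: take 6 from right. Merged: [1, 5, 6]
Compare 7 vs 10: take 7 from left. Merged: [1, 5, 6, 7]
Compare 8 vs 10: take 8 from left. Merged: [1, 5, 6, 7, 8]
Compare 11 vs 10: take 10 from right. Merged: [1, 5, 6, 7, 8, 10]
Compare 11 vs 24: take 11 from left. Merged: [1, 5, 6, 7, 8, 10, 11]
Append remaining from right: [24]. Merged: [1, 5, 6, 7, 8, 10, 11, 24]

Final merged array: [1, 5, 6, 7, 8, 10, 11, 24]
Total comparisons: 7

The merged array is [1, 5, 6, 7, 8, 10, 11, 24], requiring 7 comparisons. The merge step runs in O(n) time where n is the total number of elements.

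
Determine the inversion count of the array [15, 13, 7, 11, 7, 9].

Finding inversions in [15, 13, 7, 11, 7, 9]:

(0, 1): arr[0]=15 > arr[1]=13
(0, 2): arr[0]=15 > arr[2]=7
(0, 3): arr[0]=15 > arr[3]=11
(0, 4): arr[0]=15 > arr[4]=7
(0, 5): arr[0]=15 > arr[5]=9
(1, 2): arr[1]=13 > arr[2]=7
(1, 3): arr[1]=13 > arr[3]=11
(1, 4): arr[1]=13 > arr[4]=7
(1, 5): arr[1]=13 > arr[5]=9
(3, 4): arr[3]=11 > arr[4]=7
(3, 5): arr[3]=11 > arr[5]=9

Total inversions: 11

The array has 11 inversion(s): (0,1), (0,2), (0,3), (0,4), (0,5), (1,2), (1,3), (1,4), (1,5), (3,4), (3,5). Each pair (i,j) satisfies i < j and arr[i] > arr[j].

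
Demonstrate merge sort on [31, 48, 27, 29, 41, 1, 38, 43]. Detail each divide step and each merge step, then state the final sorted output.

Merge sort trace:

Split: [31, 48, 27, 29, 41, 1, 38, 43] -> [31, 48, 27, 29] and [41, 1, 38, 43]
  Split: [31, 48, 27, 29] -> [31, 48] and [27, 29]
    Split: [31, 48] -> [31] and [48]
    Merge: [31] + [48] -> [31, 48]
    Split: [27, 29] -> [27] and [29]
    Merge: [27] + [29] -> [27, 29]
  Merge: [31, 48] + [27, 29] -> [27, 29, 31, 48]
  Split: [41, 1, 38, 43] -> [41, 1] and [38, 43]
    Split: [41, 1] -> [41] and [1]
    Merge: [41] + [1] -> [1, 41]
    Split: [38, 43] -> [38] and [43]
    Merge: [38] + [43] -> [38, 43]
  Merge: [1, 41] + [38, 43] -> [1, 38, 41, 43]
Merge: [27, 29, 31, 48] + [1, 38, 41, 43] -> [1, 27, 29, 31, 38, 41, 43, 48]

Final sorted array: [1, 27, 29, 31, 38, 41, 43, 48]

The merge sort proceeds by recursively splitting the array and merging sorted halves.
After all merges, the sorted array is [1, 27, 29, 31, 38, 41, 43, 48].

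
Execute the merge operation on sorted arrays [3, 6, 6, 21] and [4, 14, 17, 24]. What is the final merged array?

Merging process:

Compare 3 vs 4: take 3 from left. Merged: [3]
Compare 6 vs 4: take 4 from right. Merged: [3, 4]
Compare 6 vs 14: take 6 from left. Merged: [3, 4, 6]
Compare 6 vs 14: take 6 from left. Merged: [3, 4, 6, 6]
Compare 21 vs 14: take 14 from right. Merged: [3, 4, 6, 6, 14]
Compare 21 vs 17: take 17 from right. Merged: [3, 4, 6, 6, 14, 17]
Compare 21 vs 24: take 21 from left. Merged: [3, 4, 6, 6, 14, 17, 21]
Append remaining from right: [24]. Merged: [3, 4, 6, 6, 14, 17, 21, 24]

Final merged array: [3, 4, 6, 6, 14, 17, 21, 24]
Total comparisons: 7

The merged array is [3, 4, 6, 6, 14, 17, 21, 24], requiring 7 comparisons. The merge step runs in O(n) time where n is the total number of elements.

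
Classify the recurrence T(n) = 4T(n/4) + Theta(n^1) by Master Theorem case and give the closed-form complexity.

Master Theorem for T(n) = 4T(n/4) + O(n^1):

a = 4, b = 4, c = 1
log_b(a) = log_4(4) = 1.0000

Case 2: c = 1 = log_4(4) = 1.0000
T(n) = O(n^1 log n) = O(n log n)

For T(n) = 4T(n/4) + O(n^1): log_4(4) = 1.0000. This is Case 2 of the Master Theorem (c = log_b(a), equal work at all levels), giving O(n log n).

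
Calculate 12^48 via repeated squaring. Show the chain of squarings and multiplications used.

Computing 12^48 by squaring (build up from 12^1; each line after the first costs one multiplication):

12^1 = 12
12^2 = (12^1)^2 = 12^2 = 144
12^3 = 12 * 12^2 = 12 * 144 = 1728
12^6 = (12^3)^2 = 1728^2 = 2985984
12^12 = (12^6)^2 = 2985984^2 = 8916100448256
12^24 = (12^12)^2 = 8916100448256^2 = 79496847203390844133441536
12^48 = (12^24)^2 = 79496847203390844133441536^2 = 6319748715279270675921934218987893281199411530039296

Result: 6319748715279270675921934218987893281199411530039296
Multiplications needed: 6 (6 lines after 12^1)

12^48 = 6319748715279270675921934218987893281199411530039296. Using exponentiation by squaring, this requires 6 multiplications. The key idea: if the exponent is even, square the half-power; if odd, multiply by the base once.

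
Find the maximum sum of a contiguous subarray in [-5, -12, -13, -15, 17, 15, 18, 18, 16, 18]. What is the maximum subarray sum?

Using Kadane's algorithm on [-5, -12, -13, -15, 17, 15, 18, 18, 16, 18]:

Scanning through the array:
Position 1 (value -12): max_ending_here = -12, max_so_far = -5
Position 2 (value -13): max_ending_here = -13, max_so_far = -5
Position 3 (value -15): max_ending_here = -15, max_so_far = -5
Position 4 (value 17): max_ending_here = 17, max_so_far = 17
Position 5 (value 15): max_ending_here = 32, max_so_far = 32
Position 6 (value 18): max_ending_here = 50, max_so_far = 50
Position 7 (value 18): max_ending_here = 68, max_so_far = 68
Position 8 (value 16): max_ending_here = 84, max_so_far = 84
Position 9 (value 18): max_ending_here = 102, max_so_far = 102

Maximum subarray: [17, 15, 18, 18, 16, 18]
Maximum sum: 102

The maximum subarray is [17, 15, 18, 18, 16, 18] with sum 102. This subarray runs from index 4 to index 9.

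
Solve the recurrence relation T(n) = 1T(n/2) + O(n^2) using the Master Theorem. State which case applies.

Master Theorem for T(n) = 1T(n/2) + O(n^2):

a = 1, b = 2, c = 2
log_b(a) = log_2(1) = 0.0000

Case 3: c = 2 > log_2(1) = 0.0000
T(n) = O(n^2) = O(n^2)

For T(n) = 1T(n/2) + O(n^2): log_2(1) = 0.0000. This is Case 3 of the Master Theorem (c > log_b(a), work dominated by root), giving O(n^2).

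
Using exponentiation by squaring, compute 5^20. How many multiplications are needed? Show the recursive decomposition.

Computing 5^20 by squaring (build up from 5^1; each line after the first costs one multiplication):

5^1 = 5
5^2 = (5^1)^2 = 5^2 = 25
5^4 = (5^2)^2 = 25^2 = 625
5^5 = 5 * 5^4 = 5 * 625 = 3125
5^10 = (5^5)^2 = 3125^2 = 9765625
5^20 = (5^10)^2 = 9765625^2 = 95367431640625

Result: 95367431640625
Multiplications needed: 5 (5 lines after 5^1)

5^20 = 95367431640625. Using exponentiation by squaring, this requires 5 multiplications. The key idea: if the exponent is even, square the half-power; if odd, multiply by the base once.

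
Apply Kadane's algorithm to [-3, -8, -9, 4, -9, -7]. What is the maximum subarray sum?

Using Kadane's algorithm on [-3, -8, -9, 4, -9, -7]:

Scanning through the array:
Position 1 (value -8): max_ending_here = -8, max_so_far = -3
Position 2 (value -9): max_ending_here = -9, max_so_far = -3
Position 3 (value 4): max_ending_here = 4, max_so_far = 4
Position 4 (value -9): max_ending_here = -5, max_so_far = 4
Position 5 (value -7): max_ending_here = -7, max_so_far = 4

Maximum subarray: [4]
Maximum sum: 4

The maximum subarray is [4] with sum 4. This subarray runs from index 3 to index 3.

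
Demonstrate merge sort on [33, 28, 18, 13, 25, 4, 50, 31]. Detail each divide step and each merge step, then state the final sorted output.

Merge sort trace:

Split: [33, 28, 18, 13, 25, 4, 50, 31] -> [33, 28, 18, 13] and [25, 4, 50, 31]
  Split: [33, 28, 18, 13] -> [33, 28] and [18, 13]
    Split: [33, 28] -> [33] and [28]
    Merge: [33] + [28] -> [28, 33]
    Split: [18, 13] -> [18] and [13]
    Merge: [18] + [13] -> [13, 18]
  Merge: [28, 33] + [13, 18] -> [13, 18, 28, 33]
  Split: [25, 4, 50, 31] -> [25, 4] and [50, 31]
    Split: [25, 4] -> [25] and [4]
    Merge: [25] + [4] -> [4, 25]
    Split: [50, 31] -> [50] and [31]
    Merge: [50] + [31] -> [31, 50]
  Merge: [4, 25] + [31, 50] -> [4, 25, 31, 50]
Merge: [13, 18, 28, 33] + [4, 25, 31, 50] -> [4, 13, 18, 25, 28, 31, 33, 50]

Final sorted array: [4, 13, 18, 25, 28, 31, 33, 50]

The merge sort proceeds by recursively splitting the array and merging sorted halves.
After all merges, the sorted array is [4, 13, 18, 25, 28, 31, 33, 50].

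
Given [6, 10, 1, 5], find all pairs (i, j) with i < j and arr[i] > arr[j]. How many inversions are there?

Finding inversions in [6, 10, 1, 5]:

(0, 2): arr[0]=6 > arr[2]=1
(0, 3): arr[0]=6 > arr[3]=5
(1, 2): arr[1]=10 > arr[2]=1
(1, 3): arr[1]=10 > arr[3]=5

Total inversions: 4

The array has 4 inversion(s): (0,2), (0,3), (1,2), (1,3). Each pair (i,j) satisfies i < j and arr[i] > arr[j].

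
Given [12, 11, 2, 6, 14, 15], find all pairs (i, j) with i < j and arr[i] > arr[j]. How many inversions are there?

Finding inversions in [12, 11, 2, 6, 14, 15]:

(0, 1): arr[0]=12 > arr[1]=11
(0, 2): arr[0]=12 > arr[2]=2
(0, 3): arr[0]=12 > arr[3]=6
(1, 2): arr[1]=11 > arr[2]=2
(1, 3): arr[1]=11 > arr[3]=6

Total inversions: 5

The array has 5 inversion(s): (0,1), (0,2), (0,3), (1,2), (1,3). Each pair (i,j) satisfies i < j and arr[i] > arr[j].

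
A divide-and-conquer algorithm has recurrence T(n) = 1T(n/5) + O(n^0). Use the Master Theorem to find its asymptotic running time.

Master Theorem for T(n) = 1T(n/5) + O(n^0):

a = 1, b = 5, c = 0
log_b(a) = log_5(1) = 0.0000

Case 2: c = 0 = log_5(1) = 0.0000
T(n) = O(n^0 log n) = O(log n)

For T(n) = 1T(n/5) + O(n^0): log_5(1) = 0.0000. This is Case 2 of the Master Theorem (c = log_b(a), equal work at all levels), giving O(log n).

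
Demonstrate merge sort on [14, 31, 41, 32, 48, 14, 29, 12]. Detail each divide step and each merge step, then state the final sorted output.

Merge sort trace:

Split: [14, 31, 41, 32, 48, 14, 29, 12] -> [14, 31, 41, 32] and [48, 14, 29, 12]
  Split: [14, 31, 41, 32] -> [14, 31] and [41, 32]
    Split: [14, 31] -> [14] and [31]
    Merge: [14] + [31] -> [14, 31]
    Split: [41, 32] -> [41] and [32]
    Merge: [41] + [32] -> [32, 41]
  Merge: [14, 31] + [32, 41] -> [14, 31, 32, 41]
  Split: [48, 14, 29, 12] -> [48, 14] and [29, 12]
    Split: [48, 14] -> [48] and [14]
    Merge: [48] + [14] -> [14, 48]
    Split: [29, 12] -> [29] and [12]
    Merge: [29] + [12] -> [12, 29]
  Merge: [14, 48] + [12, 29] -> [12, 14, 29, 48]
Merge: [14, 31, 32, 41] + [12, 14, 29, 48] -> [12, 14, 14, 29, 31, 32, 41, 48]

Final sorted array: [12, 14, 14, 29, 31, 32, 41, 48]

The merge sort proceeds by recursively splitting the array and merging sorted halves.
After all merges, the sorted array is [12, 14, 14, 29, 31, 32, 41, 48].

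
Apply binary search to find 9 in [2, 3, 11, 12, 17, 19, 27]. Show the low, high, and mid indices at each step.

Binary search for 9 in [2, 3, 11, 12, 17, 19, 27]:

lo=0, hi=6, mid=3, arr[mid]=12 -> 12 > 9, search left half
lo=0, hi=2, mid=1, arr[mid]=3 -> 3 < 9, search right half
lo=2, hi=2, mid=2, arr[mid]=11 -> 11 > 9, search left half
lo=2 > hi=1, target 9 not found

Binary search determines that 9 is not in the array after 3 comparisons. The search space was exhausted without finding the target.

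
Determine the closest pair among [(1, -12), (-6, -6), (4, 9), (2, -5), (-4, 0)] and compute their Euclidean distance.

Computing all pairwise distances among 5 points:

d((1, -12), (-6, -6)) = 9.2195
d((1, -12), (4, 9)) = 21.2132
d((1, -12), (2, -5)) = 7.0711
d((1, -12), (-4, 0)) = 13.0
d((-6, -6), (4, 9)) = 18.0278
d((-6, -6), (2, -5)) = 8.0623
d((-6, -6), (-4, 0)) = 6.3246 <-- minimum
d((4, 9), (2, -5)) = 14.1421
d((4, 9), (-4, 0)) = 12.0416
d((2, -5), (-4, 0)) = 7.8102

Closest pair: (-6, -6) and (-4, 0) with distance 6.3246

The closest pair is (-6, -6) and (-4, 0) with Euclidean distance 6.3246. For 5 points, brute-force pairwise comparison is shown above. For large n, the divide-and-conquer algorithm (sort by x, recurse on halves, check the dividing strip) achieves O(n log n).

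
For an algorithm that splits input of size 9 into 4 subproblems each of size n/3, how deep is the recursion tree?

For divide and conquer with division factor 3:

Problem sizes at each level:
Level 0: 9
Level 1: 3
Level 2: 1

The root is level 0 and the size-1 base case is level 2 (the tree spans levels 0 through 2, i.e. 3 levels counting the root), so the depth is the number of divisions: log_3(9) = 2

The recursion tree depth is log_3(9) = 2. At each level, the problem size is divided by 3, so it takes 2 divisions to reduce to a base case of size 1. The algorithm makes 4 recursive calls at each level.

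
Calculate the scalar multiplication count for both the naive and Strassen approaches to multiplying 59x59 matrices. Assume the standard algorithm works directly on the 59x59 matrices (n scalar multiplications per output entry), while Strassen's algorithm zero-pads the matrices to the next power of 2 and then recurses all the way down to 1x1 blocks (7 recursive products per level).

Matrix multiplication for 59x59 matrices:

Strassen's algorithm requires power-of-2 dimensions. Pad 59x59 to 64x64 (next power of 2).

Standard algorithm: 59^3 = 205379 multiplications
Strassen's algorithm: 7^(log2(64)) = 7^6 = 117649 multiplications
Savings: 205379 - 117649 = 87730 multiplications

Standard: 205379 multiplications (59^3). Strassen: 117649 multiplications (7^6, after padding to 64x64). Strassen reduces 8 recursive multiplications to 7 at each level.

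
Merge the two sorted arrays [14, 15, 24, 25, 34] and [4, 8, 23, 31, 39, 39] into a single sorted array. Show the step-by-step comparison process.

Merging process:

Compare 14 vs 4: take 4 from right. Merged: [4]
Compare 14 vs 8: take 8 from right. Merged: [4, 8]
Compare 14 vs 23: take 14 from left. Merged: [4, 8, 14]
Compare 15 vs 23: take 15 from left. Merged: [4, 8, 14, 15]
Compare 24 vs 23: take 23 from right. Merged: [4, 8, 14, 15, 23]
Compare 24 vs 31: take 24 from left. Merged: [4, 8, 14, 15, 23, 24]
Compare 25 vs 31: take 25 from left. Merged: [4, 8, 14, 15, 23, 24, 25]
Compare 34 vs 31: take 31 from right. Merged: [4, 8, 14, 15, 23, 24, 25, 31]
Compare 34 vs 39: take 34 from left. Merged: [4, 8, 14, 15, 23, 24, 25, 31, 34]
Append remaining from right: [39, 39]. Merged: [4, 8, 14, 15, 23, 24, 25, 31, 34, 39, 39]

Final merged array: [4, 8, 14, 15, 23, 24, 25, 31, 34, 39, 39]
Total comparisons: 9

The merged array is [4, 8, 14, 15, 23, 24, 25, 31, 34, 39, 39], requiring 9 comparisons. The merge step runs in O(n) time where n is the total number of elements.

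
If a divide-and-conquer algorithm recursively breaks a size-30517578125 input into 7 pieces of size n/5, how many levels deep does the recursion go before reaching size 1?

For divide and conquer with division factor 5:

Problem sizes at each level:
Level 0: 30517578125
Level 1: 6103515625
Level 2: 1220703125
Level 3: 244140625
Level 4: 48828125
Level 5: 9765625
Level 6: 1953125
Level 7: 390625
Level 8: 78125
Level 9: 15625
Level 10: 3125
Level 11: 625
Level 12: 125
Level 13: 25
Level 14: 5
Level 15: 1

The root is level 0 and the size-1 base case is level 15 (the tree spans levels 0 through 15, i.e. 16 levels counting the root), so the depth is the number of divisions: log_5(30517578125) = 15

The recursion tree depth is log_5(30517578125) = 15. At each level, the problem size is divided by 5, so it takes 15 divisions to reduce to a base case of size 1. The algorithm makes 7 recursive calls at each level.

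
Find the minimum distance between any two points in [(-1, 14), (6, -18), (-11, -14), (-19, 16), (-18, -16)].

Computing all pairwise distances among 5 points:

d((-1, 14), (6, -18)) = 32.7567
d((-1, 14), (-11, -14)) = 29.7321
d((-1, 14), (-19, 16)) = 18.1108
d((-1, 14), (-18, -16)) = 34.4819
d((6, -18), (-11, -14)) = 17.4642
d((6, -18), (-19, 16)) = 42.2019
d((6, -18), (-18, -16)) = 24.0832
d((-11, -14), (-19, 16)) = 31.0483
d((-11, -14), (-18, -16)) = 7.2801 <-- minimum
d((-19, 16), (-18, -16)) = 32.0156

Closest pair: (-11, -14) and (-18, -16) with distance 7.2801

The closest pair is (-11, -14) and (-18, -16) with Euclidean distance 7.2801. For 5 points, brute-force pairwise comparison is shown above. For large n, the divide-and-conquer algorithm (sort by x, recurse on halves, check the dividing strip) achieves O(n log n).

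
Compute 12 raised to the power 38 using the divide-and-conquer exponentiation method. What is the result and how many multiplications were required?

Computing 12^38 by squaring (build up from 12^1; each line after the first costs one multiplication):

12^1 = 12
12^2 = (12^1)^2 = 12^2 = 144
12^4 = (12^2)^2 = 144^2 = 20736
12^8 = (12^4)^2 = 20736^2 = 429981696
12^9 = 12 * 12^8 = 12 * 429981696 = 5159780352
12^18 = (12^9)^2 = 5159780352^2 = 26623333280885243904
12^19 = 12 * 12^18 = 12 * 26623333280885243904 = 319479999370622926848
12^38 = (12^19)^2 = 319479999370622926848^2 = 102067469997853225734913580209377959215104

Result: 102067469997853225734913580209377959215104
Multiplications needed: 7 (7 lines after 12^1)

12^38 = 102067469997853225734913580209377959215104. Using exponentiation by squaring, this requires 7 multiplications. The key idea: if the exponent is even, square the half-power; if odd, multiply by the base once.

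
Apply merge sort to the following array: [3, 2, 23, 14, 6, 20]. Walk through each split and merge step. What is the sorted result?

Merge sort trace:

Split: [3, 2, 23, 14, 6, 20] -> [3, 2, 23] and [14, 6, 20]
  Split: [3, 2, 23] -> [3] and [2, 23]
    Split: [2, 23] -> [2] and [23]
    Merge: [2] + [23] -> [2, 23]
  Merge: [3] + [2, 23] -> [2, 3, 23]
  Split: [14, 6, 20] -> [14] and [6, 20]
    Split: [6, 20] -> [6] and [20]
    Merge: [6] + [20] -> [6, 20]
  Merge: [14] + [6, 20] -> [6, 14, 20]
Merge: [2, 3, 23] + [6, 14, 20] -> [2, 3, 6, 14, 20, 23]

Final sorted array: [2, 3, 6, 14, 20, 23]

The merge sort proceeds by recursively splitting the array and merging sorted halves.
After all merges, the sorted array is [2, 3, 6, 14, 20, 23].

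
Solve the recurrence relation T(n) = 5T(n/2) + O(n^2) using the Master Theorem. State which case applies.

Master Theorem for T(n) = 5T(n/2) + O(n^2):

a = 5, b = 2, c = 2
log_b(a) = log_2(5) = 2.3219

Case 1: c = 2 < log_2(5) = 2.3219
T(n) = O(n^(log_2 5))

For T(n) = 5T(n/2) + O(n^2): log_2(5) = 2.3219. This is Case 1 of the Master Theorem (c < log_b(a), work dominated by leaves), giving O(n^(log_2 5)).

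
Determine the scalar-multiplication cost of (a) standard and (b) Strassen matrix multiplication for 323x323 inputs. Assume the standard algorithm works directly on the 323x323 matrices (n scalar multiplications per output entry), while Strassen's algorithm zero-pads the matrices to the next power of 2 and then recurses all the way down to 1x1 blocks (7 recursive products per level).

Matrix multiplication for 323x323 matrices:

Strassen's algorithm requires power-of-2 dimensions. Pad 323x323 to 512x512 (next power of 2).

Standard algorithm: 323^3 = 33698267 multiplications
Strassen's algorithm: 7^(log2(512)) = 7^9 = 40353607 multiplications
Difference: 33698267 - 40353607 = -6655340 (Strassen uses MORE here due to padding overhead — for small or just-over-power-of-2 n, padding can outweigh the per-level savings)

Standard: 33698267 multiplications (323^3). Strassen: 40353607 multiplications (7^9, after padding to 512x512). Strassen reduces 8 recursive multiplications to 7 at each level.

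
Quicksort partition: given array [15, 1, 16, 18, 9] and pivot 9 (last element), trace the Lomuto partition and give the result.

Lomuto partition with pivot = 9:

Initial array: [15, 1, 16, 18, 9]

arr[0]=15 > 9: no swap
arr[1]=1 <= 9: swap with position 0, array becomes [1, 15, 16, 18, 9]
arr[2]=16 > 9: no swap
arr[3]=18 > 9: no swap

Place pivot at position 1: [1, 9, 16, 18, 15]
Pivot position: 1

After partitioning with pivot 9, the array becomes [1, 9, 16, 18, 15]. The pivot is placed at index 1. All elements to the left of the pivot are <= 9, and all elements to the right are > 9.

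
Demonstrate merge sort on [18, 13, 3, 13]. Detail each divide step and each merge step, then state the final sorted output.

Merge sort trace:

Split: [18, 13, 3, 13] -> [18, 13] and [3, 13]
  Split: [18, 13] -> [18] and [13]
  Merge: [18] + [13] -> [13, 18]
  Split: [3, 13] -> [3] and [13]
  Merge: [3] + [13] -> [3, 13]
Merge: [13, 18] + [3, 13] -> [3, 13, 13, 18]

Final sorted array: [3, 13, 13, 18]

The merge sort proceeds by recursively splitting the array and merging sorted halves.
After all merges, the sorted array is [3, 13, 13, 18].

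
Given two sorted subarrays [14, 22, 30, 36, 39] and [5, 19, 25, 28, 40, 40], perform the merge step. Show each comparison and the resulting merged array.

Merging process:

Compare 14 vs 5: take 5 from right. Merged: [5]
Compare 14 vs 19: take 14 from left. Merged: [5, 14]
Compare 22 vs 19: take 19 from right. Merged: [5, 14, 19]
Compare 22 vs 25: take 22 from left. Merged: [5, 14, 19, 22]
Compare 30 vs 25: take 25 from right. Merged: [5, 14, 19, 22, 25]
Compare 30 vs 28: take 28 from right. Merged: [5, 14, 19, 22, 25, 28]
Compare 30 vs 40: take 30 from left. Merged: [5, 14, 19, 22, 25, 28, 30]
Compare 36 vs 40: take 36 from left. Merged: [5, 14, 19, 22, 25, 28, 30, 36]
Compare 39 vs 40: take 39 from left. Merged: [5, 14, 19, 22, 25, 28, 30, 36, 39]
Append remaining from right: [40, 40]. Merged: [5, 14, 19, 22, 25, 28, 30, 36, 39, 40, 40]

Final merged array: [5, 14, 19, 22, 25, 28, 30, 36, 39, 40, 40]
Total comparisons: 9

The merged array is [5, 14, 19, 22, 25, 28, 30, 36, 39, 40, 40], requiring 9 comparisons. The merge step runs in O(n) time where n is the total number of elements.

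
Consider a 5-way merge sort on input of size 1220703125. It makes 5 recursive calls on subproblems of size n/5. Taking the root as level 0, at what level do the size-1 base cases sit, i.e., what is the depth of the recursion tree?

For divide and conquer with division factor 5:

Problem sizes at each level:
Level 0: 1220703125
Level 1: 244140625
Level 2: 48828125
Level 3: 9765625
Level 4: 1953125
Level 5: 390625
Level 6: 78125
Level 7: 15625
Level 8: 3125
Level 9: 625
Level 10: 125
Level 11: 25
Level 12: 5
Level 13: 1

The root is level 0 and the size-1 base case is level 13 (the tree spans levels 0 through 13, i.e. 14 levels counting the root), so the depth is the number of divisions: log_5(1220703125) = 13

The recursion tree depth is log_5(1220703125) = 13. At each level, the problem size is divided by 5, so it takes 13 divisions to reduce to a base case of size 1. The algorithm makes 5 recursive calls at each level.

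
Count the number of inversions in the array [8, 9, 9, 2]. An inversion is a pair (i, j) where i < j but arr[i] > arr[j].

Finding inversions in [8, 9, 9, 2]:

(0, 3): arr[0]=8 > arr[3]=2
(1, 3): arr[1]=9 > arr[3]=2
(2, 3): arr[2]=9 > arr[3]=2

Total inversions: 3

The array has 3 inversion(s): (0,3), (1,3), (2,3). Each pair (i,j) satisfies i < j and arr[i] > arr[j].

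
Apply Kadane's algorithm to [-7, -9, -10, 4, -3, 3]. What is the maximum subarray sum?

Using Kadane's algorithm on [-7, -9, -10, 4, -3, 3]:

Scanning through the array:
Position 1 (value -9): max_ending_here = -9, max_so_far = -7
Position 2 (value -10): max_ending_here = -10, max_so_far = -7
Position 3 (value 4): max_ending_here = 4, max_so_far = 4
Position 4 (value -3): max_ending_here = 1, max_so_far = 4
Position 5 (value 3): max_ending_here = 4, max_so_far = 4

Maximum subarray: [4]
Maximum sum: 4

The maximum subarray is [4] with sum 4. This subarray runs from index 3 to index 3.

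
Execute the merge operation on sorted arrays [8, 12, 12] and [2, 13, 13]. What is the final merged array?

Merging process:

Compare 8 vs 2: take 2 from right. Merged: [2]
Compare 8 vs 13: take 8 from left. Merged: [2, 8]
Compare 12 vs 13: take 12 from left. Merged: [2, 8, 12]
Compare 12 vs 13: take 12 from left. Merged: [2, 8, 12, 12]
Append remaining from right: [13, 13]. Merged: [2, 8, 12, 12, 13, 13]

Final merged array: [2, 8, 12, 12, 13, 13]
Total comparisons: 4

The merged array is [2, 8, 12, 12, 13, 13], requiring 4 comparisons. The merge step runs in O(n) time where n is the total number of elements.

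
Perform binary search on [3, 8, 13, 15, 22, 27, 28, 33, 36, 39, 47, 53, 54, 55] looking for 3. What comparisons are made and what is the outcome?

Binary search for 3 in [3, 8, 13, 15, 22, 27, 28, 33, 36, 39, 47, 53, 54, 55]:

lo=0, hi=13, mid=6, arr[mid]=28 -> 28 > 3, search left half
lo=0, hi=5, mid=2, arr[mid]=13 -> 13 > 3, search left half
lo=0, hi=1, mid=0, arr[mid]=3 -> Found target at index 0!

Binary search finds 3 at index 0 after 3 comparisons. The search repeatedly halves the search space by comparing with the middle element.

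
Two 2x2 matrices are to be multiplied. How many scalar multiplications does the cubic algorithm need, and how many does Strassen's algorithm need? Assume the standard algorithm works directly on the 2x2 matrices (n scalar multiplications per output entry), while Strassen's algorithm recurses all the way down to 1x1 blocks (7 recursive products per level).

Matrix multiplication for 2x2 matrices:

Standard algorithm: 2^3 = 8 multiplications
Strassen's algorithm: 7^(log2(2)) = 7^1 = 7 multiplications
Savings: 8 - 7 = 1 multiplications

Standard: 8 multiplications (2^3). Strassen: 7 multiplications (7^1). Strassen reduces 8 recursive multiplications to 7 at each level.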